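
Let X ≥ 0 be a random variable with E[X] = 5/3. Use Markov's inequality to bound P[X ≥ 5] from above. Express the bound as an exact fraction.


μ = E[X] = 5/3, a = 5.
Markov: P[X ≥ 5] ≤ μ/a = (5/3)/5 = 1/3.
Numerically: ≈ 0.333.
(Since a = 5 > μ = 1.667, the bound 1/3 is < 1 and informative.)

P[X ≥ 5] ≤ 1/3 ≈ 0.333.


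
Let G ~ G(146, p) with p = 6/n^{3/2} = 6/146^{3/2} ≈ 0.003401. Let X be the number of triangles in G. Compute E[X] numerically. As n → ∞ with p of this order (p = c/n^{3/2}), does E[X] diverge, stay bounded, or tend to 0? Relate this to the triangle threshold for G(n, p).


Number of potential triangles: C(146, 3) = 508080.
Each occurs with probability p³ ≈ (0.003401)³ ≈ 3.934286e-08.
By linearity: E[X] = C(146, 3)·p³ ≈ 508080 · 3.934286e-08 ≈ 0.0200.
Since α = 3/2 > 1, p = c/n^{3/2} = o(1/n) is below the triangle threshold p ~ 1/n. Asymptotically E[X] ~ (c³/6)·n^{3(1−α)} = (6³/6)·n^{-1.5} → 0, so by Markov's inequality G has no triangles w.h.p.

E[X] ≈ 0.0200; in regime p = Θ(1/n^{3/2}) E[X] tends to 0 (below the triangle threshold p ~ 1/n).


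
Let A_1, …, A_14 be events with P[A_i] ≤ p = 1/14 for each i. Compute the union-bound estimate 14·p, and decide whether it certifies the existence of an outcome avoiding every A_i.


Union bound: P[∪_{i=1}^{14} A_i] ≤ Σ_i P[A_i] ≤ 14·p = 14·(1/14) = 1.
Numerically: 1 ≈ 1.000000.
Is 1 < 1? NO.
Since the bound 1 is ≥ 1, the union bound is uninformative here; it does NOT by itself certify existence.

14·p = 1 ≈ 1.000000; existence NOT certified by the union bound.


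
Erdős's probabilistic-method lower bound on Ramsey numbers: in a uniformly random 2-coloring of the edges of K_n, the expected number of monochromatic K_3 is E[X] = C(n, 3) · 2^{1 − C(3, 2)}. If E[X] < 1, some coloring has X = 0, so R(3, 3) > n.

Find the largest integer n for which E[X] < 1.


We need C(n, 3) · 2^{1 − 3} < 1, i.e. C(n, 3) < 2^{3 − 1} = 4.
Check values of n near the boundary:
  n = 3: C(3, 3) = 1; 1 < 4? YES
  n = 4: C(4, 3) = 4; 4 < 4? NO
  n = 5: C(5, 3) = 10; 10 < 4? NO
The largest n with C(n, 3) < 4 is n = 3 (where E[X] = 1/4 ≈ 0.250000). Hence R(3, 3) > 3, i.e. R(3, 3) ≥ 4.

Largest n = 3; hence R(3, 3) > 3.


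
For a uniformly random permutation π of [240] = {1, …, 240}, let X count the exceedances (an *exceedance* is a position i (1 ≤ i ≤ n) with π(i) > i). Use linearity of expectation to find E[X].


Write X = Σ_{i=1}^{240} X_i, where X_i = 1_{π(i) > i}.
For each fixed i, π(i) is uniform over {1, …, 240} (marginal of a uniform permutation), so P[π(i) > i] = (n − i)/n. Summing: Σ_{i=1}^{240} (n − i)/n = (0 + 1 + … + 239)/240 = 240(240 − 1)/(2·240) = (240 − 1)/2.
Hence E[X] = Σ_{i=1}^{240} (240 − i)/240 = 239/2 ≈ 119.50000.

E[X] = 239/2 = 119.50000.


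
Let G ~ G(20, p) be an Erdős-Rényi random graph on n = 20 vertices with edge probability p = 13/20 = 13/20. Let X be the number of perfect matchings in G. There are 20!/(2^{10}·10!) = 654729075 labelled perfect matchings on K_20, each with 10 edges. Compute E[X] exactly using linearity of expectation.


K_20 has 20!/(2^{10}·10!) = 654729075 labelled perfect matchings.
For each such perfect matching H, let X_H = 1 if all 10 edges of H are present in G. Then P[X_H = 1] = p^{10} = (13/20)^{10} = 137858491849/10240000000000.
By linearity of expectation: E[X] = Σ_H E[X_H] = 654729075 · p^{10} = 654729075 · 137858491849/10240000000000 = 3610398513967632387/409600000000.
Numerically: E[X] ≈ 8.81e+06.

E[X] = 654729075 · (13/20)^{10} = 3610398513967632387/409600000000 ≈ 8.81e+06.


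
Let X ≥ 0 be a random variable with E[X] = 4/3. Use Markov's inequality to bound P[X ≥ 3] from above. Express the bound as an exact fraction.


μ = E[X] = 4/3, a = 3.
Markov: P[X ≥ 3] ≤ μ/a = (4/3)/3 = 4/9.
Numerically: ≈ 0.4444.
(Since a = 3 > μ = 1.3333, the bound 4/9 is < 1 and informative.)

P[X ≥ 3] ≤ 4/9 ≈ 0.4444.


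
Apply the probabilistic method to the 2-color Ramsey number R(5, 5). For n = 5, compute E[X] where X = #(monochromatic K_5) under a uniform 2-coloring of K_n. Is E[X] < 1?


E[X] = C(5, 5) · 2^{1 − 10} = 1 · 2^{−9} = 1/512.
As a reduced fraction: E[X] = 1/512 ≈ 0.0020.
Is E[X] < 1? YES.
Since E[X] < 1, there exists a 2-coloring of K_{5} with no monochromatic K_5; hence R(5, 5) > 5.

E[X] = 1/512 ≈ 0.0020; E[X] < 1, so R(5, 5) > 5.


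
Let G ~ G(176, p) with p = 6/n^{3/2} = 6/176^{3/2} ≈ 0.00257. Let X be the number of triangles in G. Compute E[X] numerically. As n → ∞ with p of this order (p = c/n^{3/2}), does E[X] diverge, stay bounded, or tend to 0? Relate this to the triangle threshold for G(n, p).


Number of potential triangles: C(176, 3) = 893200.
Each occurs with probability p³ ≈ (0.00257)³ ≈ 1.696863e-08.
By linearity: E[X] = C(176, 3)·p³ ≈ 893200 · 1.696863e-08 ≈ 0.0152.
Since α = 3/2 > 1, p = c/n^{3/2} = o(1/n) is below the triangle threshold p ~ 1/n. Asymptotically E[X] ~ (c³/6)·n^{3(1−α)} = (6³/6)·n^{-1.5} → 0, so by Markov's inequality G has no triangles w.h.p.

E[X] ≈ 0.0152; in regime p = Θ(1/n^{3/2}) E[X] tends to 0 (below the triangle threshold p ~ 1/n).


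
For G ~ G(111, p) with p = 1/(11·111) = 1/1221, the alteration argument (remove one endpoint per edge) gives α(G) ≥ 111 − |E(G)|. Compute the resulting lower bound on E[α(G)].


E[|E(G)|] = C(111, 2)·p = 6105 · (1/1221) = 5.
E[α(G)] ≥ n − E[|E(G)|] = 111 − 5 = 106.
Numerically: ≈ 106.0000.
(This is only a lower bound; the true E[α(G)] may be larger.)

E[α(G)] ≥ 106 ≈ 106.0000.


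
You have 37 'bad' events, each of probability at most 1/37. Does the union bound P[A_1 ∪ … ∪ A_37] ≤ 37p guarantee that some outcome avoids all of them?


Union bound: P[∪_{i=1}^{37} A_i] ≤ Σ_i P[A_i] ≤ 37·p = 37·(1/37) = 1.
Numerically: 1 ≈ 1.00000.
Is 1 < 1? NO.
Since the bound 1 is ≥ 1, the union bound is uninformative here; it does NOT by itself certify existence.

37·p = 1 ≈ 1.00000; existence NOT certified by the union bound.


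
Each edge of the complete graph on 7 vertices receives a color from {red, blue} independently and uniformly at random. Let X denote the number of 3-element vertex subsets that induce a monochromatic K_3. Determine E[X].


Let X = Σ_S X_S over the C(7, 3) = 35 subsets S of size 3, where X_S = 1 if the K_3 on S is monochromatic.
For a fixed S, the K_3 on S has C(3, 2) = 3 edges. P[all 3 edges red] = (1/2)^3, and likewise for blue, so P[monochromatic] = 2·(1/2)^3 = 2^{1 − 3} = 1/4.
By linearity: E[X] = C(7, 3) · 2^{1 − 3} = 35 · 1/4 = 35/4.
Numerically: E[X] ≈ 8.750.

E[X] = C(7,3)·2^(1−C(3,2)) = 35/4 ≈ 8.750.


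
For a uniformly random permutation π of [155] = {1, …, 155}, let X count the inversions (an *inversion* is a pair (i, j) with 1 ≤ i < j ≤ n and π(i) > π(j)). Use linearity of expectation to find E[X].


Write X = Σ X_I over the C(155, 2) = 11935 pairs i < j, with X_I the indicator of one inversion.
There are 11935 indicators.
For each fixed pair i < j, the values π(i) and π(j) are two distinct elements of {1, …, 155} in uniformly random order; by symmetry P[π(i) > π(j)] = 1/2.
By linearity: E[X] = 11935 · (1/2) = C(155, 2) · (1/2) = 11935/2 = 11935/2 ≈ 5967.500000.

E[X] = 11935/2 = 5967.500000.


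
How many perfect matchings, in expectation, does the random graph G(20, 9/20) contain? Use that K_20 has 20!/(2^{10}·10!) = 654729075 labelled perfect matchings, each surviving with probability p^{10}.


K_20 has 20!/(2^{10}·10!) = 654729075 labelled perfect matchings.
For each such perfect matching H, let X_H = 1 if all 10 edges of H are present in G. Then P[X_H = 1] = p^{10} = (9/20)^{10} = 3486784401/10240000000000.
By linearity: E[X] = Σ_H E[X_H] = 654729075 · p^{10} = 654729075 · 3486784401/10240000000000 = 91315965023646363/409600000000.
Numerically: E[X] ≈ 2.2294e+05.

E[X] = 654729075 · (9/20)^{10} = 91315965023646363/409600000000 ≈ 2.2294e+05.


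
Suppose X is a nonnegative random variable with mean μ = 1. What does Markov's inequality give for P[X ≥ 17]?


μ = E[X] = 1, a = 17.
Markov: P[X ≥ 17] ≤ μ/a = (1)/17 = 1/17.
Numerically: ≈ 0.059.
(Since a = 17 > μ = 1.000, the bound 1/17 is < 1 and informative.)

P[X ≥ 17] ≤ 1/17 ≈ 0.059.


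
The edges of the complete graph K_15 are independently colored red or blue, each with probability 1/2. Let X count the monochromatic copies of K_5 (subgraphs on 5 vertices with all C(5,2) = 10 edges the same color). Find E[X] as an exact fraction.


Let X = Σ_S X_S over the C(15, 5) = 3003 subsets S of size 5, where X_S = 1 if the K_5 on S is monochromatic.
For a fixed S, the K_5 on S has C(5, 2) = 10 edges. P[all 10 edges red] = (1/2)^10, and likewise for blue, so P[monochromatic] = 2·(1/2)^10 = 2^{1 − 10} = 1/512.
By linearity: E[X] = C(15, 5) · 2^{1 − 10} = 3003 · 1/512 = 3003/512.
Numerically: E[X] ≈ 5.8652.

E[X] = C(15,5)·2^(1−C(5,2)) = 3003/512 ≈ 5.8652.


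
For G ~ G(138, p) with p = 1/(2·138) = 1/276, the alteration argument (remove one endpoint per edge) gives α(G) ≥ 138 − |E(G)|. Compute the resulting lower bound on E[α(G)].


E[|E(G)|] = C(138, 2)·p = 9453 · (1/276) = 137/4.
E[α(G)] ≥ n − E[|E(G)|] = 138 − 137/4 = 415/4.
Numerically: ≈ 103.75000.
(This is only a lower bound; the true E[α(G)] may be larger.)

E[α(G)] ≥ 415/4 ≈ 103.75000.


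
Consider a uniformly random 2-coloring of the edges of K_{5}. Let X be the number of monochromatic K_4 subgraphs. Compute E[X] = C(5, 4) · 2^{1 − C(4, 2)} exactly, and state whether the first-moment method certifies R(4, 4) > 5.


E[X] = C(5, 4) · 2^{1 − 6} = 5 · 2^{−5} = 5/32.
As a reduced fraction: E[X] = 5/32 ≈ 0.156.
Is E[X] < 1? YES.
Since E[X] < 1, there exists a 2-coloring of K_{5} with no monochromatic K_4; hence R(4, 4) > 5.

E[X] = 5/32 ≈ 0.156; E[X] < 1, so R(4, 4) > 5.


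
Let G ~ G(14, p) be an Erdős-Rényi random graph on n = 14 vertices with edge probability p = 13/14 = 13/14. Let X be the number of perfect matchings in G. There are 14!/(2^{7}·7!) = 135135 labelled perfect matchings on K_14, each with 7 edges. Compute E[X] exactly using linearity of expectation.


K_14 has 14!/(2^{7}·7!) = 135135 labelled perfect matchings.
For each such perfect matching H, let X_H = 1 if all 7 edges of H are present in G. Then P[X_H = 1] = p^{7} = (13/14)^{7} = 62748517/105413504.
By linearity: E[X] = Σ_H E[X_H] = 135135 · p^{7} = 135135 · 62748517/105413504 = 1211360120685/15059072.
Numerically: E[X] ≈ 8.044e+04.

E[X] = 135135 · (13/14)^{7} = 1211360120685/15059072 ≈ 8.044e+04.


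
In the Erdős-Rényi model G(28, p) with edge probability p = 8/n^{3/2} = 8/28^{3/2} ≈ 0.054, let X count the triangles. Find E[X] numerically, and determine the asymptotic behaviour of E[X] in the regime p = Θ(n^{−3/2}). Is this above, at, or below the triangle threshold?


Number of potential triangles: C(28, 3) = 3276.
Each occurs with probability p³ ≈ (0.054)³ ≈ 1.57420e-04.
By linearity: E[X] = C(28, 3)·p³ ≈ 3276 · 1.57420e-04 ≈ 0.516.
Since α = 3/2 > 1, p = c/n^{3/2} = o(1/n) is below the triangle threshold p ~ 1/n. Asymptotically E[X] ~ (c³/6)·n^{3(1−α)} = (8³/6)·n^{-1.5} → 0, so by Markov's inequality G has no triangles w.h.p.

E[X] ≈ 0.516; in regime p = Θ(1/n^{3/2}) E[X] tends to 0 (below the triangle threshold p ~ 1/n).


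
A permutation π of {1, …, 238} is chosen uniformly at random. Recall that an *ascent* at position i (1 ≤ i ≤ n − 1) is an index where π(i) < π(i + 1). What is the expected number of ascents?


Write X = Σ X_I over i = 1, …, 237, with X_I the indicator of one ascent.
There are 237 indicators.
For each fixed i, the pair (π(i), π(i+1)) is a uniformly random ordered pair of distinct values from {1, …, 238}; by symmetry P[π(i) < π(i+1)] = 1/2.
By linearity: E[X] = 237 · (1/2) = (238 − 1) · (1/2) = 237/2 ≈ 118.5000.

E[X] = 237/2 = 118.5000.


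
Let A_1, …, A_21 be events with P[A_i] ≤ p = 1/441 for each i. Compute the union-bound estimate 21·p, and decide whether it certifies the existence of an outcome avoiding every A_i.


Union bound: P[∪_{i=1}^{21} A_i] ≤ Σ_i P[A_i] ≤ 21·p = 21·(1/441) = 1/21.
Numerically: 1/21 ≈ 0.0476190.
Is 1/21 < 1? YES.
Since P[∪ A_i] ≤ 1/21 < 1, the complement has P[∩ A_i^c] ≥ 1 − 1/21 = 20/21 > 0, so some outcome avoids every A_i.

21·p = 1/21 ≈ 0.0476190; existence CERTIFIED by the union bound.


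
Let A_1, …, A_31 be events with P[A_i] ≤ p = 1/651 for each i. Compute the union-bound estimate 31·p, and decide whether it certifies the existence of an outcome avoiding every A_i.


Union bound: P[∪_{i=1}^{31} A_i] ≤ Σ_i P[A_i] ≤ 31·p = 31·(1/651) = 1/21.
Numerically: 1/21 ≈ 0.0476.
Is 1/21 < 1? YES.
Since P[∪ A_i] ≤ 1/21 < 1, the complement has P[∩ A_i^c] ≥ 1 − 1/21 = 20/21 > 0, so some outcome avoids every A_i.

31·p = 1/21 ≈ 0.0476; existence CERTIFIED by the union bound.


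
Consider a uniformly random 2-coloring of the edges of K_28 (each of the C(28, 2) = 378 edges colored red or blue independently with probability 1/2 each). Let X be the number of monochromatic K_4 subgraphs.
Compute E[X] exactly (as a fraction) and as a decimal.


Let X = Σ_S X_S over the C(28, 4) = 20475 subsets S of size 4, where X_S = 1 if the K_4 on S is monochromatic.
For a fixed S, the K_4 on S has C(4, 2) = 6 edges. P[all 6 edges red] = (1/2)^6, and likewise for blue, so P[monochromatic] = 2·(1/2)^6 = 2^{1 − 6} = 1/32.
By linearity of expectation: E[X] = C(28, 4) · 2^{1 − 6} = 20475 · 1/32 = 20475/32.
Numerically: E[X] ≈ 639.8438.

E[X] = C(28,4)·2^(1−C(4,2)) = 20475/32 ≈ 639.8438.


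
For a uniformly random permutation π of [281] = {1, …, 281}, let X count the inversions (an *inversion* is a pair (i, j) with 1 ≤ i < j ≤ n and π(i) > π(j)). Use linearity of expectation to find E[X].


Write X = Σ X_I over the C(281, 2) = 39340 pairs i < j, with X_I the indicator of one inversion.
There are 39340 indicators.
For each fixed pair i < j, the values π(i) and π(j) are two distinct elements of {1, …, 281} in uniformly random order; by symmetry P[π(i) > π(j)] = 1/2.
By linearity: E[X] = 39340 · (1/2) = C(281, 2) · (1/2) = 39340/2 = 19670 ≈ 19670.000000.

E[X] = 19670 = 19670.000000.


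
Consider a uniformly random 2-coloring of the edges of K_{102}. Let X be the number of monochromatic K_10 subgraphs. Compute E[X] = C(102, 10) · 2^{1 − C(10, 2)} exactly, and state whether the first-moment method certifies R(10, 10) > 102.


E[X] = C(102, 10) · 2^{1 − 45} = 21300860967540 · 2^{−44} = 21300860967540/17592186044416.
As a reduced fraction: E[X] = 5325215241885/4398046511104 ≈ 1.211.
Is E[X] < 1? NO.
Since E[X] ≥ 1, the first-moment bound is inconclusive at n = 102; it does NOT by itself certify R(10, 10) > 102.

E[X] = 5325215241885/4398046511104 ≈ 1.211; E[X] ≥ 1; first-moment method inconclusive here.


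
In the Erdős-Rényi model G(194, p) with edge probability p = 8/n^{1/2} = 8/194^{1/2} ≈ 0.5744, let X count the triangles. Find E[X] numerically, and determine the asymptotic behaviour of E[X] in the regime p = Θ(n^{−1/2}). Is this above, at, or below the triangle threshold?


Number of potential triangles: C(194, 3) = 1198144.
Each occurs with probability p³ ≈ (0.5744)³ ≈ 1.894817e-01.
By linearity: E[X] = C(194, 3)·p³ ≈ 1198144 · 1.894817e-01 ≈ 227026.4109.
Since α = 1/2 < 1, p = c/n^{1/2} ≫ 1/n is above the triangle threshold p ~ 1/n. Asymptotically E[X] ~ (c³/6)·n^{3(1−α)} = (8³/6)·n^{1.5} → ∞; triangles are abundant w.h.p.

E[X] ≈ 227026.4109; in regime p = Θ(1/n^{1/2}) E[X] diverges (above the triangle threshold p ~ 1/n).


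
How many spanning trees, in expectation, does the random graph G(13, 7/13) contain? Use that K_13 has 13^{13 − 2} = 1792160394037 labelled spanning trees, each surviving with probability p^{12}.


K_13 has 13^{13 − 2} = 1792160394037 labelled spanning trees.
For each such spanning tree H, let X_H = 1 if all 12 edges of H are present in G. Then P[X_H = 1] = p^{12} = (7/13)^{12} = 13841287201/23298085122481.
By linearity of expectation: E[X] = Σ_H E[X_H] = 1792160394037 · p^{12} = 1792160394037 · 13841287201/23298085122481 = 13841287201/13.
Numerically: E[X] ≈ 1.065e+09.

E[X] = 1792160394037 · (7/13)^{12} = 13841287201/13 ≈ 1.065e+09.


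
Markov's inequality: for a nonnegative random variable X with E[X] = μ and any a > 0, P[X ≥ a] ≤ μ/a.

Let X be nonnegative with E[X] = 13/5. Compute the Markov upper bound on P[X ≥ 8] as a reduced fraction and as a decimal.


μ = E[X] = 13/5, a = 8.
Markov: P[X ≥ 8] ≤ μ/a = (13/5)/8 = 13/40.
Numerically: ≈ 0.325.
(Since a = 8 > μ = 2.600, the bound 13/40 is < 1 and informative.)

P[X ≥ 8] ≤ 13/40 ≈ 0.325.


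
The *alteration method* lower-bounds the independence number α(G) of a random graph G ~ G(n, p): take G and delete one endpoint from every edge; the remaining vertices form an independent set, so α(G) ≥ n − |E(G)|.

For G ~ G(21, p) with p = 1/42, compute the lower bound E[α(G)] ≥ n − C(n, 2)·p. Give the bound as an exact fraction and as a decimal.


E[|E(G)|] = C(21, 2)·p = 210 · (1/42) = 5.
E[α(G)] ≥ n − E[|E(G)|] = 21 − 5 = 16.
Numerically: ≈ 16.000.
(This is only a lower bound; the true E[α(G)] may be larger.)

E[α(G)] ≥ 16 ≈ 16.000.


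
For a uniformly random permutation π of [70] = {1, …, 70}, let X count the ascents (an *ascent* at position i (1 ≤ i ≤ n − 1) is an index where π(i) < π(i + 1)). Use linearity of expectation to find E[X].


Write X = Σ X_I over i = 1, …, 69, with X_I the indicator of one ascent.
There are 69 indicators.
For each fixed i, the pair (π(i), π(i+1)) is a uniformly random ordered pair of distinct values from {1, …, 70}; by symmetry P[π(i) < π(i+1)] = 1/2.
By linearity: E[X] = 69 · (1/2) = (70 − 1) · (1/2) = 69/2 ≈ 34.50000.

E[X] = 69/2 = 34.50000.


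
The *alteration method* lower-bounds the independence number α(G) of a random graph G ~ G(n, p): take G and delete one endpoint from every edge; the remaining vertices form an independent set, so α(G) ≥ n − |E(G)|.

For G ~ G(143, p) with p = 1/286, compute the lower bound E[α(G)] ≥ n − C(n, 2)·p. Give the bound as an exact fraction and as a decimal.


E[|E(G)|] = C(143, 2)·p = 10153 · (1/286) = 71/2.
E[α(G)] ≥ n − E[|E(G)|] = 143 − 71/2 = 215/2.
Numerically: ≈ 107.50000.
(This is only a lower bound; the true E[α(G)] may be larger.)

E[α(G)] ≥ 215/2 ≈ 107.50000.


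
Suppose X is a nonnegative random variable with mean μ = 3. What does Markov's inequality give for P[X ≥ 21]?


μ = E[X] = 3, a = 21.
Markov: P[X ≥ 21] ≤ μ/a = (3)/21 = 1/7.
Numerically: ≈ 0.14286.
(Since a = 21 > μ = 3.00000, the bound 1/7 is < 1 and informative.)

P[X ≥ 21] ≤ 1/7 ≈ 0.14286.


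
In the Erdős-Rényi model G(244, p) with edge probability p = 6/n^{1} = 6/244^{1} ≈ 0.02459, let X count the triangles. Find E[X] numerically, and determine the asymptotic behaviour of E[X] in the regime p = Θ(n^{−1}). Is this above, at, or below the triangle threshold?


Number of potential triangles: C(244, 3) = 2391444.
Each occurs with probability p³ ≈ (0.02459)³ ≈ 1.486909e-05.
By linearity: E[X] = C(244, 3)·p³ ≈ 2391444 · 1.486909e-05 ≈ 35.5586.
Here α = 1, so p = 6/n is exactly at the triangle threshold p ~ 1/n. Asymptotically E[X] → c³/6 = 6³/6 = 36 ≈ 36.0000, a bounded constant. In this regime the triangle count is asymptotically Poisson(c³/6).

E[X] ≈ 35.5586; in regime p = Θ(1/n^{1}) E[X] stays bounded (at the triangle threshold p ~ 1/n).


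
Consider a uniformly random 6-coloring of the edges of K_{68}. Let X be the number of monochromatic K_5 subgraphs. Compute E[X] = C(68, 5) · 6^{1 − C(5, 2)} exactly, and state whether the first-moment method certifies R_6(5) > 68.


E[X] = C(68, 5) · 6^{1 − 10} = 10424128 · 6^{−9} = 10424128/10077696.
As a reduced fraction: E[X] = 162877/157464 ≈ 1.03438.
Is E[X] < 1? NO.
Since E[X] ≥ 1, the first-moment bound is inconclusive at n = 68; it does NOT by itself certify R_6(5) > 68.

E[X] = 162877/157464 ≈ 1.03438; E[X] ≥ 1; first-moment method inconclusive here.


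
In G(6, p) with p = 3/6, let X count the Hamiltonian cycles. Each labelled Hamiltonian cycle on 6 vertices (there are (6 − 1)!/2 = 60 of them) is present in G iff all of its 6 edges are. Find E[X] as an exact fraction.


K_6 has (6 − 1)!/2 = 60 labelled Hamiltonian cycles.
For each such Hamiltonian cycle H, let X_H = 1 if all 6 edges of H are present in G. Then P[X_H = 1] = p^{6} = (1/2)^{6} = 1/64.
By linearity: E[X] = Σ_H E[X_H] = 60 · p^{6} = 60 · 1/64 = 15/16.
Numerically: E[X] ≈ 0.938.

E[X] = 60 · (1/2)^{6} = 15/16 ≈ 0.938.


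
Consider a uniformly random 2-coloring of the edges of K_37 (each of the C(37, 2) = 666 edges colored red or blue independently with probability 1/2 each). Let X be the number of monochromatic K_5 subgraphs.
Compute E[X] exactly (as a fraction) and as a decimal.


Let X = Σ_S X_S over the C(37, 5) = 435897 subsets S of size 5, where X_S = 1 if the K_5 on S is monochromatic.
For a fixed S, the K_5 on S has C(5, 2) = 10 edges. P[all 10 edges red] = (1/2)^10, and likewise for blue, so P[monochromatic] = 2·(1/2)^10 = 2^{1 − 10} = 1/512.
By linearity: E[X] = C(37, 5) · 2^{1 − 10} = 435897 · 1/512 = 435897/512.
Numerically: E[X] ≈ 851.36133.

E[X] = C(37,5)·2^(1−C(5,2)) = 435897/512 ≈ 851.36133.


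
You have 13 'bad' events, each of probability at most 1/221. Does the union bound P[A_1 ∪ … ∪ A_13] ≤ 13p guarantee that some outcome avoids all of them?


Union bound: P[∪_{i=1}^{13} A_i] ≤ Σ_i P[A_i] ≤ 13·p = 13·(1/221) = 1/17.
Numerically: 1/17 ≈ 0.0588235.
Is 1/17 < 1? YES.
Since P[∪ A_i] ≤ 1/17 < 1, the complement has P[∩ A_i^c] ≥ 1 − 1/17 = 16/17 > 0, so some outcome avoids every A_i.

13·p = 1/17 ≈ 0.0588235; existence CERTIFIED by the union bound.


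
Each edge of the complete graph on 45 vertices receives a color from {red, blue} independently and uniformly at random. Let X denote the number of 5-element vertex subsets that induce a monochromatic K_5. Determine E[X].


Let X = Σ_S X_S over the C(45, 5) = 1221759 subsets S of size 5, where X_S = 1 if the K_5 on S is monochromatic.
For a fixed S, the K_5 on S has C(5, 2) = 10 edges. P[all 10 edges red] = (1/2)^10, and likewise for blue, so P[monochromatic] = 2·(1/2)^10 = 2^{1 − 10} = 1/512.
By linearity: E[X] = C(45, 5) · 2^{1 − 10} = 1221759 · 1/512 = 1221759/512.
Numerically: E[X] ≈ 2386.2480.

E[X] = C(45,5)·2^(1−C(5,2)) = 1221759/512 ≈ 2386.2480.


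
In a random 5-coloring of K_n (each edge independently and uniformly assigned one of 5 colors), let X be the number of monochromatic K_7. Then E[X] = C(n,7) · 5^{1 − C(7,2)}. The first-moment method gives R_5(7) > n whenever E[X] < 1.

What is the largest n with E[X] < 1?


We need C(n, 7) · 5^{1 − 21} < 1, i.e. C(n, 7) < 5^{21 − 1} = 95367431640625.
Check values of n near the boundary:
  n = 333: C(333, 7) = 84549532139028; 84549532139028 < 95367431640625? YES
  n = 334: C(334, 7) = 86359460961576; 86359460961576 < 95367431640625? YES
  n = 335: C(335, 7) = 88202498238195; 88202498238195 < 95367431640625? YES
  n = 336: C(336, 7) = 90079147136880; 90079147136880 < 95367431640625? YES
  n = 337: C(337, 7) = 91989916924632; 91989916924632 < 95367431640625? YES
  n = 338: C(338, 7) = 93935323022736; 93935323022736 < 95367431640625? YES
  n = 339: C(339, 7) = 95915887062372; 95915887062372 < 95367431640625? NO
  n = 340: C(340, 7) = 97932136940560; 97932136940560 < 95367431640625? NO
The largest n with C(n, 7) < 95367431640625 is n = 338 (where E[X] = 93935323022736/95367431640625 ≈ 0.9849833). Hence R_5(7) > 338, i.e. R_5(7) ≥ 339.

Largest n = 338; hence R_5(7) > 338.


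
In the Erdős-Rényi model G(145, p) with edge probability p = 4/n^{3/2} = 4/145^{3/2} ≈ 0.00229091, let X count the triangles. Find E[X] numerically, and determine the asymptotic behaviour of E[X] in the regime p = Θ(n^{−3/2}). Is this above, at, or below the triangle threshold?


Number of potential triangles: C(145, 3) = 497640.
Each occurs with probability p³ ≈ (0.00229091)³ ≈ 1.20233078e-08.
By linearity: E[X] = C(145, 3)·p³ ≈ 497640 · 1.20233078e-08 ≈ 0.005983.
Since α = 3/2 > 1, p = c/n^{3/2} = o(1/n) is below the triangle threshold p ~ 1/n. Asymptotically E[X] ~ (c³/6)·n^{3(1−α)} = (4³/6)·n^{-1.5} → 0, so by Markov's inequality G has no triangles w.h.p.

E[X] ≈ 0.005983; in regime p = Θ(1/n^{3/2}) E[X] tends to 0 (below the triangle threshold p ~ 1/n).


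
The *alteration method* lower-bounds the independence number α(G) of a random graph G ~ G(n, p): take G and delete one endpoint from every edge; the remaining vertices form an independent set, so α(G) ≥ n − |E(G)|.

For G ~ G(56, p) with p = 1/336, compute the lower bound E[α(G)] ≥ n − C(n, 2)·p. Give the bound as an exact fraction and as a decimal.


E[|E(G)|] = C(56, 2)·p = 1540 · (1/336) = 55/12.
E[α(G)] ≥ n − E[|E(G)|] = 56 − 55/12 = 617/12.
Numerically: ≈ 51.416667.
(This is only a lower bound; the true E[α(G)] may be larger.)

E[α(G)] ≥ 617/12 ≈ 51.416667.


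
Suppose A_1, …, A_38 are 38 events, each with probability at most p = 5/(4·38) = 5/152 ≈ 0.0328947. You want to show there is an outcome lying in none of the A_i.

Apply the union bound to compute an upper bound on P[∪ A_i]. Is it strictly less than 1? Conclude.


Union bound: P[∪_{i=1}^{38} A_i] ≤ Σ_i P[A_i] ≤ 38·p = 38·(5/152) = 5/4.
Numerically: 5/4 ≈ 1.2500000.
Is 5/4 < 1? NO.
Since the bound 5/4 is ≥ 1, the union bound is uninformative here; it does NOT by itself certify existence.

38·p = 5/4 ≈ 1.2500000; existence NOT certified by the union bound.


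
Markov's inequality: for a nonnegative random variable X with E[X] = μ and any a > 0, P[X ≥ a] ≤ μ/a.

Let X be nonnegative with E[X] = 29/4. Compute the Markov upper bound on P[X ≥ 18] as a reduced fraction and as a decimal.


μ = E[X] = 29/4, a = 18.
Markov: P[X ≥ 18] ≤ μ/a = (29/4)/18 = 29/72.
Numerically: ≈ 0.402778.
(Since a = 18 > μ = 7.250000, the bound 29/72 is < 1 and informative.)

P[X ≥ 18] ≤ 29/72 ≈ 0.402778.


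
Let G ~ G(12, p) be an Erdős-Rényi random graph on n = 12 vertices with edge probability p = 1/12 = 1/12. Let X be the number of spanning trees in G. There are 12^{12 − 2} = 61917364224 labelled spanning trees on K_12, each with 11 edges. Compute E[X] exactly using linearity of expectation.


K_12 has 12^{12 − 2} = 61917364224 labelled spanning trees.
For each such spanning tree H, let X_H = 1 if all 11 edges of H are present in G. Then P[X_H = 1] = p^{11} = (1/12)^{11} = 1/743008370688.
By linearity: E[X] = Σ_H E[X_H] = 61917364224 · p^{11} = 61917364224 · 1/743008370688 = 1/12.
Numerically: E[X] ≈ 0.08333.

E[X] = 61917364224 · (1/12)^{11} = 1/12 ≈ 0.08333.


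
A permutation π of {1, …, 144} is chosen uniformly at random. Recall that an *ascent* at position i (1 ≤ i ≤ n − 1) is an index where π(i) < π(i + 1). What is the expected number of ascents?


Write X = Σ X_I over i = 1, …, 143, with X_I the indicator of one ascent.
There are 143 indicators.
For each fixed i, the pair (π(i), π(i+1)) is a uniformly random ordered pair of distinct values from {1, …, 144}; by symmetry P[π(i) < π(i+1)] = 1/2.
By linearity: E[X] = 143 · (1/2) = (144 − 1) · (1/2) = 143/2 ≈ 71.5000.

E[X] = 143/2 = 71.5000.


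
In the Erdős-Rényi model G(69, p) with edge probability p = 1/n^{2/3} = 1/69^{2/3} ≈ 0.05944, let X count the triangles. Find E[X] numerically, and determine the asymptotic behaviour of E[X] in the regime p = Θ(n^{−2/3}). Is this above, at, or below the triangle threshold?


Number of potential triangles: C(69, 3) = 52394.
Each occurs with probability p³ ≈ (0.05944)³ ≈ 2.100399e-04.
By linearity: E[X] = C(69, 3)·p³ ≈ 52394 · 2.100399e-04 ≈ 11.0048.
Since α = 2/3 < 1, p = c/n^{2/3} ≫ 1/n is above the triangle threshold p ~ 1/n. Asymptotically E[X] ~ (c³/6)·n^{3(1−α)} = (1³/6)·n^{1} → ∞; triangles are abundant w.h.p.

E[X] ≈ 11.0048; in regime p = Θ(1/n^{2/3}) E[X] diverges (above the triangle threshold p ~ 1/n).


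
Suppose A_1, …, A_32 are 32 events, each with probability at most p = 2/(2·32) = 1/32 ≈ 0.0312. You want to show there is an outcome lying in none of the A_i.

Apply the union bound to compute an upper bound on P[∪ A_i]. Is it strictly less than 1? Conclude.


Union bound: P[∪_{i=1}^{32} A_i] ≤ Σ_i P[A_i] ≤ 32·p = 32·(1/32) = 1.
Numerically: 1 ≈ 1.0000.
Is 1 < 1? NO.
Since the bound 1 is ≥ 1, the union bound is uninformative here; it does NOT by itself certify existence.

32·p = 1 ≈ 1.0000; existence NOT certified by the union bound.


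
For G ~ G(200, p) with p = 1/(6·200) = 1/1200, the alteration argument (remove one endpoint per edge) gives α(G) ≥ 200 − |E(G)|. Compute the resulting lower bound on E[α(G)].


E[|E(G)|] = C(200, 2)·p = 19900 · (1/1200) = 199/12.
E[α(G)] ≥ n − E[|E(G)|] = 200 − 199/12 = 2201/12.
Numerically: ≈ 183.4167.
(This is only a lower bound; the true E[α(G)] may be larger.)

E[α(G)] ≥ 2201/12 ≈ 183.4167.


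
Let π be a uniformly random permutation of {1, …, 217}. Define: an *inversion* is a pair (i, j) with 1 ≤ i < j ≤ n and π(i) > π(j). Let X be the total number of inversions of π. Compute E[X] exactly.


Write X = Σ X_I over the C(217, 2) = 23436 pairs i < j, with X_I the indicator of one inversion.
There are 23436 indicators.
For each fixed pair i < j, the values π(i) and π(j) are two distinct elements of {1, …, 217} in uniformly random order; by symmetry P[π(i) > π(j)] = 1/2.
By linearity: E[X] = 23436 · (1/2) = C(217, 2) · (1/2) = 23436/2 = 11718 ≈ 11718.00000.

E[X] = 11718 = 11718.00000.


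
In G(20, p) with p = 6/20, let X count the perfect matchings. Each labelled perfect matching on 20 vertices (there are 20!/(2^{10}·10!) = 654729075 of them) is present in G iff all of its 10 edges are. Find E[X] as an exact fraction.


K_20 has 20!/(2^{10}·10!) = 654729075 labelled perfect matchings.
For each such perfect matching H, let X_H = 1 if all 10 edges of H are present in G. Then P[X_H = 1] = p^{10} = (3/10)^{10} = 59049/10000000000.
By linearity of expectation: E[X] = Σ_H E[X_H] = 654729075 · p^{10} = 654729075 · 59049/10000000000 = 1546443885987/400000000.
Numerically: E[X] ≈ 3866.

E[X] = 654729075 · (3/10)^{10} = 1546443885987/400000000 ≈ 3866.


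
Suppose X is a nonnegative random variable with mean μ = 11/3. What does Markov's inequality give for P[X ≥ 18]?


μ = E[X] = 11/3, a = 18.
Markov: P[X ≥ 18] ≤ μ/a = (11/3)/18 = 11/54.
Numerically: ≈ 0.20370.
(Since a = 18 > μ = 3.66667, the bound 11/54 is < 1 and informative.)

P[X ≥ 18] ≤ 11/54 ≈ 0.20370.


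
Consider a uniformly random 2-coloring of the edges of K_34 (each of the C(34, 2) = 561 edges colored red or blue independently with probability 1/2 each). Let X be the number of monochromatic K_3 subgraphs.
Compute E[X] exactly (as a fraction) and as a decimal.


Let X = Σ_S X_S over the C(34, 3) = 5984 subsets S of size 3, where X_S = 1 if the K_3 on S is monochromatic.
For a fixed S, the K_3 on S has C(3, 2) = 3 edges. P[all 3 edges red] = (1/2)^3, and likewise for blue, so P[monochromatic] = 2·(1/2)^3 = 2^{1 − 3} = 1/4.
By linearity of expectation: E[X] = C(34, 3) · 2^{1 − 3} = 5984 · 1/4 = 1496.
Numerically: E[X] ≈ 1496.00000.

E[X] = C(34,3)·2^(1−C(3,2)) = 1496 ≈ 1496.00000.


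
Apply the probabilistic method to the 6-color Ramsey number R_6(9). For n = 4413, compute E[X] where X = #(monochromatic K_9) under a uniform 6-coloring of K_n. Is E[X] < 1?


E[X] = C(4413, 9) · 6^{1 − 36} = 1734990840325017881257917265 · 6^{−35} = 1734990840325017881257917265/1719070799748422591028658176.
As a reduced fraction: E[X] = 1734990840325017881257917265/1719070799748422591028658176 ≈ 1.00926.
Is E[X] < 1? NO.
Since E[X] ≥ 1, the first-moment bound is inconclusive at n = 4413; it does NOT by itself certify R_6(9) > 4413.

E[X] = 1734990840325017881257917265/1719070799748422591028658176 ≈ 1.00926; E[X] ≥ 1; first-moment method inconclusive here.


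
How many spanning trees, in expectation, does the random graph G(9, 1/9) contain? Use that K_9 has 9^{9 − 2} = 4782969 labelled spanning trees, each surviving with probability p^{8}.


K_9 has 9^{9 − 2} = 4782969 labelled spanning trees.
For each such spanning tree H, let X_H = 1 if all 8 edges of H are present in G. Then P[X_H = 1] = p^{8} = (1/9)^{8} = 1/43046721.
By linearity of expectation: E[X] = Σ_H E[X_H] = 4782969 · p^{8} = 4782969 · 1/43046721 = 1/9.
Numerically: E[X] ≈ 0.111.

E[X] = 4782969 · (1/9)^{8} = 1/9 ≈ 0.111.


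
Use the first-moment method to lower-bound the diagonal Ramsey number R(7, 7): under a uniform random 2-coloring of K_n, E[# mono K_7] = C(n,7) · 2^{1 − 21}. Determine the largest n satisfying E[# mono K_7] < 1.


We need C(n, 7) · 2^{1 − 21} < 1, i.e. C(n, 7) < 2^{21 − 1} = 1048576.
Check values of n near the boundary:
  n = 23: C(23, 7) = 245157; 245157 < 1048576? YES
  n = 24: C(24, 7) = 346104; 346104 < 1048576? YES
  n = 25: C(25, 7) = 480700; 480700 < 1048576? YES
  n = 26: C(26, 7) = 657800; 657800 < 1048576? YES
  n = 27: C(27, 7) = 888030; 888030 < 1048576? YES
  n = 28: C(28, 7) = 1184040; 1184040 < 1048576? NO
The largest n with C(n, 7) < 1048576 is n = 27 (where E[X] = 444015/524288 ≈ 0.846891). Hence R(7, 7) > 27, i.e. R(7, 7) ≥ 28.

Largest n = 27; hence R(7, 7) > 27.


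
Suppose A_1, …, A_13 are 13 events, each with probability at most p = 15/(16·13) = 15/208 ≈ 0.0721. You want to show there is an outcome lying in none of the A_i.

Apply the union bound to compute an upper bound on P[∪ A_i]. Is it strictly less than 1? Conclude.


Union bound: P[∪_{i=1}^{13} A_i] ≤ Σ_i P[A_i] ≤ 13·p = 13·(15/208) = 15/16.
Numerically: 15/16 ≈ 0.9375.
Is 15/16 < 1? YES.
Since P[∪ A_i] ≤ 15/16 < 1, the complement has P[∩ A_i^c] ≥ 1 − 15/16 = 1/16 > 0, so some outcome avoids every A_i.

13·p = 15/16 ≈ 0.9375; existence CERTIFIED by the union bound.


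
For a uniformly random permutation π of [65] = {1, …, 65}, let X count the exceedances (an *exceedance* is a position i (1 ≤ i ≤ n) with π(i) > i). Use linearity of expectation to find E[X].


Write X = Σ_{i=1}^{65} X_i, where X_i = 1_{π(i) > i}.
For each fixed i, π(i) is uniform over {1, …, 65} (marginal of a uniform permutation), so P[π(i) > i] = (n − i)/n. Summing: Σ_{i=1}^{65} (n − i)/n = (0 + 1 + … + 64)/65 = 65(65 − 1)/(2·65) = (65 − 1)/2.
Hence E[X] = Σ_{i=1}^{65} (65 − i)/65 = 32 ≈ 32.000000.

E[X] = 32 = 32.000000.


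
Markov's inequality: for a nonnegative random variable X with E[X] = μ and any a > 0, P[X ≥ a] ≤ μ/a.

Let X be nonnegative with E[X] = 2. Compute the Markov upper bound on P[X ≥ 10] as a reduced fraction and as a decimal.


μ = E[X] = 2, a = 10.
Markov: P[X ≥ 10] ≤ μ/a = (2)/10 = 1/5.
Numerically: ≈ 0.2000.
(Since a = 10 > μ = 2.0000, the bound 1/5 is < 1 and informative.)

P[X ≥ 10] ≤ 1/5 ≈ 0.2000.


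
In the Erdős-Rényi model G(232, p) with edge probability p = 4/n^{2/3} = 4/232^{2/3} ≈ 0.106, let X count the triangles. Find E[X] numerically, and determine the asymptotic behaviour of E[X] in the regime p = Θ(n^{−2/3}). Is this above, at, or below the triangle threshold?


Number of potential triangles: C(232, 3) = 2054360.
Each occurs with probability p³ ≈ (0.106)³ ≈ 1.18906e-03.
By linearity: E[X] = C(232, 3)·p³ ≈ 2054360 · 1.18906e-03 ≈ 2442.759.
Since α = 2/3 < 1, p = c/n^{2/3} ≫ 1/n is above the triangle threshold p ~ 1/n. Asymptotically E[X] ~ (c³/6)·n^{3(1−α)} = (4³/6)·n^{1} → ∞; triangles are abundant w.h.p.

E[X] ≈ 2442.759; in regime p = Θ(1/n^{2/3}) E[X] diverges (above the triangle threshold p ~ 1/n).


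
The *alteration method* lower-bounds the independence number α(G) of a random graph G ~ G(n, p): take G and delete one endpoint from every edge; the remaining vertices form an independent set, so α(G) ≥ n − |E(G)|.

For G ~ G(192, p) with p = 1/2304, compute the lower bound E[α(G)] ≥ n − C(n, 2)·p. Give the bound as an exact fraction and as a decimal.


E[|E(G)|] = C(192, 2)·p = 18336 · (1/2304) = 191/24.
E[α(G)] ≥ n − E[|E(G)|] = 192 − 191/24 = 4417/24.
Numerically: ≈ 184.041667.
(This is only a lower bound; the true E[α(G)] may be larger.)

E[α(G)] ≥ 4417/24 ≈ 184.041667.


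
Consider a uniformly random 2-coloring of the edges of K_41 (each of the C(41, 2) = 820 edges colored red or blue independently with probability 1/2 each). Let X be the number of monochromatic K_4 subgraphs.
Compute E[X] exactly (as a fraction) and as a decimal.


Let X = Σ_S X_S over the C(41, 4) = 101270 subsets S of size 4, where X_S = 1 if the K_4 on S is monochromatic.
For a fixed S, the K_4 on S has C(4, 2) = 6 edges. P[all 6 edges red] = (1/2)^6, and likewise for blue, so P[monochromatic] = 2·(1/2)^6 = 2^{1 − 6} = 1/32.
By linearity of expectation: E[X] = C(41, 4) · 2^{1 − 6} = 101270 · 1/32 = 50635/16.
Numerically: E[X] ≈ 3164.68750.

E[X] = C(41,4)·2^(1−C(4,2)) = 50635/16 ≈ 3164.68750.


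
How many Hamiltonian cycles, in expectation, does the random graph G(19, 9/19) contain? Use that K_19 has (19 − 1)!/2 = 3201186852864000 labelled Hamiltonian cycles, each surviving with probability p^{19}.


K_19 has (19 − 1)!/2 = 3201186852864000 labelled Hamiltonian cycles.
For each such Hamiltonian cycle H, let X_H = 1 if all 19 edges of H are present in G. Then P[X_H = 1] = p^{19} = (9/19)^{19} = 1350851717672992089/1978419655660313589123979.
Summing the indicators: E[X] = Σ_H E[X_H] = 3201186852864000 · p^{19} = 3201186852864000 · 1350851717672992089/1978419655660313589123979 = 4324328758783534194876278992896000/1978419655660313589123979.
Numerically: E[X] ≈ 2.19e+09.

E[X] = 3201186852864000 · (9/19)^{19} = 4324328758783534194876278992896000/1978419655660313589123979 ≈ 2.19e+09.


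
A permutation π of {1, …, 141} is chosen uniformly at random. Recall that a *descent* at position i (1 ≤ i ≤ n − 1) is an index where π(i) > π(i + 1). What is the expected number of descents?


Write X = Σ X_I over i = 1, …, 140, with X_I the indicator of one descent.
There are 140 indicators.
For each fixed i, the pair (π(i), π(i+1)) is a uniformly random ordered pair of distinct values from {1, …, 141}; by symmetry P[π(i) > π(i+1)] = 1/2.
By linearity: E[X] = 140 · (1/2) = (141 − 1) · (1/2) = 70 ≈ 70.000.

E[X] = 70 = 70.000.


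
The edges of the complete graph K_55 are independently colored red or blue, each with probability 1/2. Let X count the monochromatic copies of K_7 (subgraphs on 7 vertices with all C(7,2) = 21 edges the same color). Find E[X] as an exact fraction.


Let X = Σ_S X_S over the C(55, 7) = 202927725 subsets S of size 7, where X_S = 1 if the K_7 on S is monochromatic.
For a fixed S, the K_7 on S has C(7, 2) = 21 edges. P[all 21 edges red] = (1/2)^21, and likewise for blue, so P[monochromatic] = 2·(1/2)^21 = 2^{1 − 21} = 1/1048576.
By linearity of expectation: E[X] = C(55, 7) · 2^{1 − 21} = 202927725 · 1/1048576 = 202927725/1048576.
Numerically: E[X] ≈ 193.5270.

E[X] = C(55,7)·2^(1−C(7,2)) = 202927725/1048576 ≈ 193.5270.


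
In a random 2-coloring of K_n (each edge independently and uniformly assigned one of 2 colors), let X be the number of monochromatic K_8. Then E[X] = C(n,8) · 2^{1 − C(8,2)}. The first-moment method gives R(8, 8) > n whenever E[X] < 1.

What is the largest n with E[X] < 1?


We need C(n, 8) · 2^{1 − 28} < 1, i.e. C(n, 8) < 2^{28 − 1} = 134217728.
Check values of n near the boundary:
  n = 41: C(41, 8) = 95548245; 95548245 < 134217728? YES
  n = 42: C(42, 8) = 118030185; 118030185 < 134217728? YES
  n = 43: C(43, 8) = 145008513; 145008513 < 134217728? NO
  n = 44: C(44, 8) = 177232627; 177232627 < 134217728? NO
The largest n with C(n, 8) < 134217728 is n = 42 (where E[X] = 118030185/134217728 ≈ 0.879). Hence R(8, 8) > 42, i.e. R(8, 8) ≥ 43.

Largest n = 42; hence R(8, 8) > 42.
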